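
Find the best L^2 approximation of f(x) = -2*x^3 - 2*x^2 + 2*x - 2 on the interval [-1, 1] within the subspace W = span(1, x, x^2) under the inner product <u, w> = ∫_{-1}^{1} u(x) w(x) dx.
g(x) = -2*x^2 + 4*x/5 - 2

The best approximation g ∈ W is the orthogonal projection of f onto W. Writing g = a_0 + a_1 x + a_2 x^2, the coefficients solve the normal equations G · a = b where
  G_{ij} = <φ_i, φ_j> and b_i = <f, φ_i>, with φ_0 = 1, φ_1 = x, φ_2 = x^2.
G =
  [2, 0, 2/3]
  [0, 2/3, 0]
  [2/3, 0, 2/5],
b = (-16/3, 8/15, -32/15).
Solving gives a_0 = -2, a_1 = 4/5, a_2 = -2, so
  g(x) = -2*x^2 + 4*x/5 - 2.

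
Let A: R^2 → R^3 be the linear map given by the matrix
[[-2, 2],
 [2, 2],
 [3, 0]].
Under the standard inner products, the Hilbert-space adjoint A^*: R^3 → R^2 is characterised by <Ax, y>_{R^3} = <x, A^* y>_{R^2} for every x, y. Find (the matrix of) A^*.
A^* = A^T =
[[-2, 2, 3],
 [2, 2, 0]]

For real matrices with standard dot products, the defining identity <Ax, y> = <x, A^* y> gives (Ax)^T y = x^T (A^*) y, i.e. x^T A^T y = x^T (A^*) y. Since this holds for all x, y, we must have A^* = A^T. Therefore
A^* =
[[-2, 2, 3],
 [2, 2, 0]].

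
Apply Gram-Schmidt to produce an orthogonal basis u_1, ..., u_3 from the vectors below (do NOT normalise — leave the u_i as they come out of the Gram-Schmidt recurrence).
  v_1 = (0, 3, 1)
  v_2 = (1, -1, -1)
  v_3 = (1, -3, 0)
Orthogonal basis:
  u_1 = (0, 3, 1)
  u_2 = (1, 1/5, -3/5)
  u_3 = (5/7, -5/14, 15/14)

Apply the Gram-Schmidt recurrence
  u_1 = v_1
  u_i = v_i − Σ_{j<i} ((v_i · u_j) / (u_j · u_j)) · u_j.

Step by step this gives:
  u_1 = (0, 3, 1)
  u_2 = (1, 1/5, -3/5)
  u_3 = (5/7, -5/14, 15/14)

Orthogonality check:
  u_2 · u_1 = 0 (should be 0)
  u_3 · u_1 = 0 (should be 0)
  u_3 · u_2 = 0 (should be 0)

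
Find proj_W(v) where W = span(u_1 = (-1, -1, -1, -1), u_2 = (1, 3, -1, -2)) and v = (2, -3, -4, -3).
proj_W(v) = (-103/59, -63/59, -143/59, -163/59)

Set up U = [u_1 | ... | u_2] ∈ R^(4×2). The projector onto W = col(U) is P = U (U^T U)^(-1) U^T.
Compute U^T U =
  [4, -1]
  [-1, 15],
and U^T v = (8, 3).
Solve U^T U · c = U^T v for the coefficients: c = (123/59, 20/59). The projection is proj_W(v) = U c.
Check: (v - proj_W(v)) · u_1 = 0  (should be 0).
Check: (v - proj_W(v)) · u_2 = 0  (should be 0).
Result: proj_W(v) = (-103/59, -63/59, -143/59, -163/59).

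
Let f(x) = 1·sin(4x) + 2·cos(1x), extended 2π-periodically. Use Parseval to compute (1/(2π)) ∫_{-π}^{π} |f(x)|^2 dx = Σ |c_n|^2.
Σ |c_n|^2 = 5/2

Expand |f|^2 and use orthogonality of {sin(nx), cos(mx)} on [-π, π]:
  ∫_{-π}^{π} sin(nx)^2 dx = π, ∫ cos(mx)^2 dx = π, and cross terms integrate to 0.
So ∫_{-π}^{π} f(x)^2 dx = 1^2 · π + 2^2 · π = (1 + 4)π.
Divide by 2π: (1 + 4)/2 = 5/2.
By Parseval, this equals Σ |c_n|^2.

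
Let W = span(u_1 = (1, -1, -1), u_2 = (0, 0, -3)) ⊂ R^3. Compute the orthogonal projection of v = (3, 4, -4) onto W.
proj_W(v) = (-1/2, 1/2, -4)

Set up U = [u_1 | ... | u_2] ∈ R^(3×2). The projector onto W = col(U) is P = U (U^T U)^(-1) U^T.
Compute U^T U =
  [3, 3]
  [3, 9],
and U^T v = (3, 12).
Solve U^T U · c = U^T v for the coefficients: c = (-1/2, 3/2). The projection is proj_W(v) = U c.
Check: (v - proj_W(v)) · u_1 = 0  (should be 0).
Check: (v - proj_W(v)) · u_2 = 0  (should be 0).
Result: proj_W(v) = (-1/2, 1/2, -4).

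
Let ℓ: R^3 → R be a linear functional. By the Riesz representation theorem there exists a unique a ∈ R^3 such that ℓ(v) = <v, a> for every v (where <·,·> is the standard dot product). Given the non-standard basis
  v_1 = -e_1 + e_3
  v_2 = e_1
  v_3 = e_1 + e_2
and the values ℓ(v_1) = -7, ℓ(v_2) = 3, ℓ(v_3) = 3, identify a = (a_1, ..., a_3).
a = (3, 0, -4)

Write a = (a_1, ..., a_3) in the standard basis. For each basis vector v_i, ℓ(v_i) = <v_i, a> is a linear equation in the a_j's. Collect the n equations into a matrix system V a = ℓ, where row i of V is v_i (expressed in the standard basis). Since V is invertible (lower-triangular with 1s on the diagonal, up to permutation), solve by back-substitution:
  V =
[[-1, 0, 1],
 [1, 0, 0],
 [1, 1, 0]]
  V a = (-7, 3, 3)
Solving gives a = (3, 0, -4).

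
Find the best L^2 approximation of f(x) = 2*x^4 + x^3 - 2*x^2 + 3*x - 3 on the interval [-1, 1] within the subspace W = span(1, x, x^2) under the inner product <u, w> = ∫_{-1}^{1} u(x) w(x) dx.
g(x) = -2*x^2/7 + 18*x/5 - 111/35

The best approximation g ∈ W is the orthogonal projection of f onto W. Writing g = a_0 + a_1 x + a_2 x^2, the coefficients solve the normal equations G · a = b where
  G_{ij} = <φ_i, φ_j> and b_i = <f, φ_i>, with φ_0 = 1, φ_1 = x, φ_2 = x^2.
G =
  [2, 0, 2/3]
  [0, 2/3, 0]
  [2/3, 0, 2/5],
b = (-98/15, 12/5, -78/35).
Solving gives a_0 = -111/35, a_1 = 18/5, a_2 = -2/7, so
  g(x) = -2*x^2/7 + 18*x/5 - 111/35.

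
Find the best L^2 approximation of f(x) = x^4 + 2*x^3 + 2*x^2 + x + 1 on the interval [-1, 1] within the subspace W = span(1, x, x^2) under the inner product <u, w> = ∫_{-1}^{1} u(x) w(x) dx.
g(x) = 20*x^2/7 + 11*x/5 + 32/35

The best approximation g ∈ W is the orthogonal projection of f onto W. Writing g = a_0 + a_1 x + a_2 x^2, the coefficients solve the normal equations G · a = b where
  G_{ij} = <φ_i, φ_j> and b_i = <f, φ_i>, with φ_0 = 1, φ_1 = x, φ_2 = x^2.
G =
  [2, 0, 2/3]
  [0, 2/3, 0]
  [2/3, 0, 2/5],
b = (56/15, 22/15, 184/105).
Solving gives a_0 = 32/35, a_1 = 11/5, a_2 = 20/7, so
  g(x) = 20*x^2/7 + 11*x/5 + 32/35.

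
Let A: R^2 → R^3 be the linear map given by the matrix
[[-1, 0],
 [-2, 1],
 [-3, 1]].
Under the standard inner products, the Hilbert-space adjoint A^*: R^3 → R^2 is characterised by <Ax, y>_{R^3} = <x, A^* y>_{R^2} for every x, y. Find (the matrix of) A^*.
A^* = A^T =
[[-1, -2, -3],
 [0, 1, 1]]

For real matrices with standard dot products, the defining identity <Ax, y> = <x, A^* y> gives (Ax)^T y = x^T (A^*) y, i.e. x^T A^T y = x^T (A^*) y. Since this holds for all x, y, we must have A^* = A^T. Therefore
A^* =
[[-1, -2, -3],
 [0, 1, 1]].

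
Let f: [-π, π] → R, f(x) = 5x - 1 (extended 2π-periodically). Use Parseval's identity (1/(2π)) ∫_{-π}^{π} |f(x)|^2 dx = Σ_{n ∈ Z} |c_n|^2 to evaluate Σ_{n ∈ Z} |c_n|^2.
Σ |c_n|^2 = 25π^2/3 + 1

Expand and integrate term by term over [-π, π]:
  ∫ (5x)^2 dx = 25·(2π^3/3); ∫ 2·5·(-1)·x dx = 0 (odd integrand); ∫ (-1)^2 dx = 1·2π.
So (1/(2π)) ∫_{-π}^{π} (5x - 1)^2 dx = 25π^2/3 + 1 = 25π^2/3 + 1.
Parseval ⇒ Σ |c_n|^2 = 25π^2/3 + 1.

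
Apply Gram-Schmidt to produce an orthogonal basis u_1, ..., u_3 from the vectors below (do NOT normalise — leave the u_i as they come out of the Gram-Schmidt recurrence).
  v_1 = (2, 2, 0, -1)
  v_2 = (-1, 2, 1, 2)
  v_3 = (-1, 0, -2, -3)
Orthogonal basis:
  u_1 = (2, 2, 0, -1)
  u_2 = (-1, 2, 1, 2)
  u_3 = (-173/90, 53/45, -13/10, -67/45)

Apply the Gram-Schmidt recurrence
  u_1 = v_1
  u_i = v_i − Σ_{j<i} ((v_i · u_j) / (u_j · u_j)) · u_j.

Step by step this gives:
  u_1 = (2, 2, 0, -1)
  u_2 = (-1, 2, 1, 2)
  u_3 = (-173/90, 53/45, -13/10, -67/45)

Orthogonality check:
  u_2 · u_1 = 0 (should be 0)
  u_3 · u_1 = 0 (should be 0)
  u_3 · u_2 = 0 (should be 0)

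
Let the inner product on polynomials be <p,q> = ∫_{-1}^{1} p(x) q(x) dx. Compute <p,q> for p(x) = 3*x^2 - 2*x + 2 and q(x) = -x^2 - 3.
<p,q> = -308/15

Expand the product: p(x)·q(x) = -3*x^4 + 2*x^3 - 11*x^2 + 6*x - 6.
∫_{-1}^{1} of each monomial x^k gives [2/(k+1) if k even, 0 if k odd]. Integrating term-by-term (or equivalently evaluating the antiderivative F(x) = -3*x^5/5 + x^4/2 - 11*x^3/3 + 3*x^2 - 6*x at the endpoints):
  F(1) − F(−1) = -203/30 − (413/30) = -308/15.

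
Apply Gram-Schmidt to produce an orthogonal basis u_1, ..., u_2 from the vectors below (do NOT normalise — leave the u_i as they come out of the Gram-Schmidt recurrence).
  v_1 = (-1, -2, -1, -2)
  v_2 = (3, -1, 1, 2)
Orthogonal basis:
  u_1 = (-1, -2, -1, -2)
  u_2 = (12/5, -11/5, 2/5, 4/5)

Apply the Gram-Schmidt recurrence
  u_1 = v_1
  u_i = v_i − Σ_{j<i} ((v_i · u_j) / (u_j · u_j)) · u_j.

Step by step this gives:
  u_1 = (-1, -2, -1, -2)
  u_2 = (12/5, -11/5, 2/5, 4/5)

Orthogonality check:
  u_2 · u_1 = 0 (should be 0)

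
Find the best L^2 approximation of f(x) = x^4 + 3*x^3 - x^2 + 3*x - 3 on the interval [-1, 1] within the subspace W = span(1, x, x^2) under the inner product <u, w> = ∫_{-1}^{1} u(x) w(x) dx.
g(x) = -x^2/7 + 24*x/5 - 108/35

The best approximation g ∈ W is the orthogonal projection of f onto W. Writing g = a_0 + a_1 x + a_2 x^2, the coefficients solve the normal equations G · a = b where
  G_{ij} = <φ_i, φ_j> and b_i = <f, φ_i>, with φ_0 = 1, φ_1 = x, φ_2 = x^2.
G =
  [2, 0, 2/3]
  [0, 2/3, 0]
  [2/3, 0, 2/5],
b = (-94/15, 16/5, -74/35).
Solving gives a_0 = -108/35, a_1 = 24/5, a_2 = -1/7, so
  g(x) = -x^2/7 + 24*x/5 - 108/35.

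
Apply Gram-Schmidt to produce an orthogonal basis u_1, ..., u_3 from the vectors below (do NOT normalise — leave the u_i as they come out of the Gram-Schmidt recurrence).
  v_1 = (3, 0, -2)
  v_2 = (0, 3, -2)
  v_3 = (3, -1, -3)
Orthogonal basis:
  u_1 = (3, 0, -2)
  u_2 = (-12/13, 3, -18/13)
  u_3 = (-10/17, -10/17, -15/17)

Apply the Gram-Schmidt recurrence
  u_1 = v_1
  u_i = v_i − Σ_{j<i} ((v_i · u_j) / (u_j · u_j)) · u_j.

Step by step this gives:
  u_1 = (3, 0, -2)
  u_2 = (-12/13, 3, -18/13)
  u_3 = (-10/17, -10/17, -15/17)

Orthogonality check:
  u_2 · u_1 = 0 (should be 0)
  u_3 · u_1 = 0 (should be 0)
  u_3 · u_2 = 0 (should be 0)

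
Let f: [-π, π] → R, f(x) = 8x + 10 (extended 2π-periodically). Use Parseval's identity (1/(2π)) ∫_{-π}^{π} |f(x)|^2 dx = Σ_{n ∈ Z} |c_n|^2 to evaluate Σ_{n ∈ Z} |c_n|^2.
Σ |c_n|^2 = 64π^2/3 + 100

Expand and integrate term by term over [-π, π]:
  ∫ (8x)^2 dx = 64·(2π^3/3); ∫ 2·8·(10)·x dx = 0 (odd integrand); ∫ 10^2 dx = 100·2π.
So (1/(2π)) ∫_{-π}^{π} (8x + 10)^2 dx = 64π^2/3 + 100 = 64π^2/3 + 100.
Parseval ⇒ Σ |c_n|^2 = 64π^2/3 + 100.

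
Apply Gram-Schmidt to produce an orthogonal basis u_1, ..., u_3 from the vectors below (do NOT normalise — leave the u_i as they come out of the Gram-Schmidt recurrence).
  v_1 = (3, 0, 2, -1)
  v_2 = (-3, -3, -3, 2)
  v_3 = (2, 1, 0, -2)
Orthogonal basis:
  u_1 = (3, 0, 2, -1)
  u_2 = (9/14, -3, -4/7, 11/14)
  u_3 = (71/145, 7/145, -192/145, -171/145)

Apply the Gram-Schmidt recurrence
  u_1 = v_1
  u_i = v_i − Σ_{j<i} ((v_i · u_j) / (u_j · u_j)) · u_j.

Step by step this gives:
  u_1 = (3, 0, 2, -1)
  u_2 = (9/14, -3, -4/7, 11/14)
  u_3 = (71/145, 7/145, -192/145, -171/145)

Orthogonality check:
  u_2 · u_1 = 0 (should be 0)
  u_3 · u_1 = 0 (should be 0)
  u_3 · u_2 = 0 (should be 0)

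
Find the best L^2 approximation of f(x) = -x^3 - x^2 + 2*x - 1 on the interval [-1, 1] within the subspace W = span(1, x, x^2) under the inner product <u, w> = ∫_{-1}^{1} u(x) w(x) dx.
g(x) = -x^2 + 7*x/5 - 1

The best approximation g ∈ W is the orthogonal projection of f onto W. Writing g = a_0 + a_1 x + a_2 x^2, the coefficients solve the normal equations G · a = b where
  G_{ij} = <φ_i, φ_j> and b_i = <f, φ_i>, with φ_0 = 1, φ_1 = x, φ_2 = x^2.
G =
  [2, 0, 2/3]
  [0, 2/3, 0]
  [2/3, 0, 2/5],
b = (-8/3, 14/15, -16/15).
Solving gives a_0 = -1, a_1 = 7/5, a_2 = -1, so
  g(x) = -x^2 + 7*x/5 - 1.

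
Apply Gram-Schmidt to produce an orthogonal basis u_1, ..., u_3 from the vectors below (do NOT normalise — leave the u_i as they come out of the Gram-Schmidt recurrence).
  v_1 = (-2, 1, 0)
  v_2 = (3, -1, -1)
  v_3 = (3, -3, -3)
Orthogonal basis:
  u_1 = (-2, 1, 0)
  u_2 = (1/5, 2/5, -1)
  u_3 = (-1, -2, -1)

Apply the Gram-Schmidt recurrence
  u_1 = v_1
  u_i = v_i − Σ_{j<i} ((v_i · u_j) / (u_j · u_j)) · u_j.

Step by step this gives:
  u_1 = (-2, 1, 0)
  u_2 = (1/5, 2/5, -1)
  u_3 = (-1, -2, -1)

Orthogonality check:
  u_2 · u_1 = 0 (should be 0)
  u_3 · u_1 = 0 (should be 0)
  u_3 · u_2 = 0 (should be 0)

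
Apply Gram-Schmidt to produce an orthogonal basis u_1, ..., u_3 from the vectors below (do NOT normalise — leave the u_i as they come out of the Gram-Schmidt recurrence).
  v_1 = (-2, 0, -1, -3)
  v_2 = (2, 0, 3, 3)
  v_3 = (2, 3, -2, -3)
Orthogonal basis:
  u_1 = (-2, 0, -1, -3)
  u_2 = (-2/7, 0, 13/7, -3/7)
  u_3 = (36/13, 3, 0, -24/13)

Apply the Gram-Schmidt recurrence
  u_1 = v_1
  u_i = v_i − Σ_{j<i} ((v_i · u_j) / (u_j · u_j)) · u_j.

Step by step this gives:
  u_1 = (-2, 0, -1, -3)
  u_2 = (-2/7, 0, 13/7, -3/7)
  u_3 = (36/13, 3, 0, -24/13)

Orthogonality check:
  u_2 · u_1 = 0 (should be 0)
  u_3 · u_1 = 0 (should be 0)
  u_3 · u_2 = 0 (should be 0)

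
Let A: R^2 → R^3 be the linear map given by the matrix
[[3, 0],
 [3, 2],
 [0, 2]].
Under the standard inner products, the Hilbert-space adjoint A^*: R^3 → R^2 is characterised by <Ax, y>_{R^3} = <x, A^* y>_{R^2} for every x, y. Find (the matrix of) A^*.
A^* = A^T =
[[3, 3, 0],
 [0, 2, 2]]

For real matrices with standard dot products, the defining identity <Ax, y> = <x, A^* y> gives (Ax)^T y = x^T (A^*) y, i.e. x^T A^T y = x^T (A^*) y. Since this holds for all x, y, we must have A^* = A^T. Therefore
A^* =
[[3, 3, 0],
 [0, 2, 2]].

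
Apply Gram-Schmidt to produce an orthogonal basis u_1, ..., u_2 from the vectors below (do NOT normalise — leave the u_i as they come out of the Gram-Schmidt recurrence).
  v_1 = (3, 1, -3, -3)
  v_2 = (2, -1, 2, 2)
Orthogonal basis:
  u_1 = (3, 1, -3, -3)
  u_2 = (11/4, -3/4, 5/4, 5/4)

Apply the Gram-Schmidt recurrence
  u_1 = v_1
  u_i = v_i − Σ_{j<i} ((v_i · u_j) / (u_j · u_j)) · u_j.

Step by step this gives:
  u_1 = (3, 1, -3, -3)
  u_2 = (11/4, -3/4, 5/4, 5/4)

Orthogonality check:
  u_2 · u_1 = 0 (should be 0)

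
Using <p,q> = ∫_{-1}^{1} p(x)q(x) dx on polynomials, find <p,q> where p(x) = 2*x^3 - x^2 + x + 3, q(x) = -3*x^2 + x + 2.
<p,q> = 22/3

Expand the product: p(x)·q(x) = -6*x^5 + 5*x^4 - 10*x^2 + 5*x + 6.
∫_{-1}^{1} of each monomial x^k gives [2/(k+1) if k even, 0 if k odd]. Integrating term-by-term (or equivalently evaluating the antiderivative F(x) = -x^6 + x^5 - 10*x^3/3 + 5*x^2/2 + 6*x at the endpoints):
  F(1) − F(−1) = 31/6 − (-13/6) = 22/3.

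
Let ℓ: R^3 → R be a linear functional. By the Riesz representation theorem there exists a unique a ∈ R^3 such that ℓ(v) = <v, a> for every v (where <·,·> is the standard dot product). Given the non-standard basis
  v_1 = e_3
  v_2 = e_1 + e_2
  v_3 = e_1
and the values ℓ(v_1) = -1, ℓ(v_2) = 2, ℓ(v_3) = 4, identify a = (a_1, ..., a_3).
a = (4, -2, -1)

Write a = (a_1, ..., a_3) in the standard basis. For each basis vector v_i, ℓ(v_i) = <v_i, a> is a linear equation in the a_j's. Collect the n equations into a matrix system V a = ℓ, where row i of V is v_i (expressed in the standard basis). Since V is invertible (lower-triangular with 1s on the diagonal, up to permutation), solve by back-substitution:
  V =
[[0, 0, 1],
 [1, 1, 0],
 [1, 0, 0]]
  V a = (-1, 2, 4)
Solving gives a = (4, -2, -1).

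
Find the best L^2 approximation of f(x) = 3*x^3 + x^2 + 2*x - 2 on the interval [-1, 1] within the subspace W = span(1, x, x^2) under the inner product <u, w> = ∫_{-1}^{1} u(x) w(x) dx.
g(x) = x^2 + 19*x/5 - 2

The best approximation g ∈ W is the orthogonal projection of f onto W. Writing g = a_0 + a_1 x + a_2 x^2, the coefficients solve the normal equations G · a = b where
  G_{ij} = <φ_i, φ_j> and b_i = <f, φ_i>, with φ_0 = 1, φ_1 = x, φ_2 = x^2.
G =
  [2, 0, 2/3]
  [0, 2/3, 0]
  [2/3, 0, 2/5],
b = (-10/3, 38/15, -14/15).
Solving gives a_0 = -2, a_1 = 19/5, a_2 = 1, so
  g(x) = x^2 + 19*x/5 - 2.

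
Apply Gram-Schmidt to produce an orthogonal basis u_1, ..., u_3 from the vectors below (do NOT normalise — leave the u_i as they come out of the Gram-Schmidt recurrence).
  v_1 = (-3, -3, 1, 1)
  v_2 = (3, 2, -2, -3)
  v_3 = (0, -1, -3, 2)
Orthogonal basis:
  u_1 = (-3, -3, 1, 1)
  u_2 = (0, -1, -1, -2)
  u_3 = (3/10, -7/10, -31/10, 19/10)

Apply the Gram-Schmidt recurrence
  u_1 = v_1
  u_i = v_i − Σ_{j<i} ((v_i · u_j) / (u_j · u_j)) · u_j.

Step by step this gives:
  u_1 = (-3, -3, 1, 1)
  u_2 = (0, -1, -1, -2)
  u_3 = (3/10, -7/10, -31/10, 19/10)

Orthogonality check:
  u_2 · u_1 = 0 (should be 0)
  u_3 · u_1 = 0 (should be 0)
  u_3 · u_2 = 0 (should be 0)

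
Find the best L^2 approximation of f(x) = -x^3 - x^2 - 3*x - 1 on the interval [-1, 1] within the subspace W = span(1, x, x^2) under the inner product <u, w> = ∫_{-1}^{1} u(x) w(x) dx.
g(x) = -x^2 - 18*x/5 - 1

The best approximation g ∈ W is the orthogonal projection of f onto W. Writing g = a_0 + a_1 x + a_2 x^2, the coefficients solve the normal equations G · a = b where
  G_{ij} = <φ_i, φ_j> and b_i = <f, φ_i>, with φ_0 = 1, φ_1 = x, φ_2 = x^2.
G =
  [2, 0, 2/3]
  [0, 2/3, 0]
  [2/3, 0, 2/5],
b = (-8/3, -12/5, -16/15).
Solving gives a_0 = -1, a_1 = -18/5, a_2 = -1, so
  g(x) = -x^2 - 18*x/5 - 1.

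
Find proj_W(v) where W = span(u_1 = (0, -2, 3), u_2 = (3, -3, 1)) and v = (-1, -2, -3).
proj_W(v) = (135/166, 55/166, -120/83)

Set up U = [u_1 | ... | u_2] ∈ R^(3×2). The projector onto W = col(U) is P = U (U^T U)^(-1) U^T.
Compute U^T U =
  [13, 9]
  [9, 19],
and U^T v = (-5, 0).
Solve U^T U · c = U^T v for the coefficients: c = (-95/166, 45/166). The projection is proj_W(v) = U c.
Check: (v - proj_W(v)) · u_1 = 0  (should be 0).
Check: (v - proj_W(v)) · u_2 = 0  (should be 0).
Result: proj_W(v) = (135/166, 55/166, -120/83).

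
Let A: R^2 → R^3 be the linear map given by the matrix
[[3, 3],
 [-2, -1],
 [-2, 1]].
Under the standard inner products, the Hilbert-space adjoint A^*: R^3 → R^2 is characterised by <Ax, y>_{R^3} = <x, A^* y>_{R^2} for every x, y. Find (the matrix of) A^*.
A^* = A^T =
[[3, -2, -2],
 [3, -1, 1]]

For real matrices with standard dot products, the defining identity <Ax, y> = <x, A^* y> gives (Ax)^T y = x^T (A^*) y, i.e. x^T A^T y = x^T (A^*) y. Since this holds for all x, y, we must have A^* = A^T. Therefore
A^* =
[[3, -2, -2],
 [3, -1, 1]].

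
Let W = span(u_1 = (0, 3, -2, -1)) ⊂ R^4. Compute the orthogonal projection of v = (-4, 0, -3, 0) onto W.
proj_W(v) = (0, 9/7, -6/7, -3/7)

Set up U = [u_1 | ... | u_1] ∈ R^(4×1). The projector onto W = col(U) is P = U (U^T U)^(-1) U^T.
Compute U^T U =
  [14],
and U^T v = (6).
Solve U^T U · c = U^T v for the coefficients: c = (3/7). The projection is proj_W(v) = U c.
Check: (v - proj_W(v)) · u_1 = 0  (should be 0).
Result: proj_W(v) = (0, 9/7, -6/7, -3/7).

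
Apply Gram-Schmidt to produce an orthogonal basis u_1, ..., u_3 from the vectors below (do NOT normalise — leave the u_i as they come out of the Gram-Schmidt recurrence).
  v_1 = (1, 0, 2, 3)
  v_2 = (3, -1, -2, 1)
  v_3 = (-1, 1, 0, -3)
Orthogonal basis:
  u_1 = (1, 0, 2, 3)
  u_2 = (20/7, -1, -16/7, 4/7)
  u_3 = (82/103, 64/103, 58/103, -66/103)

Apply the Gram-Schmidt recurrence
  u_1 = v_1
  u_i = v_i − Σ_{j<i} ((v_i · u_j) / (u_j · u_j)) · u_j.

Step by step this gives:
  u_1 = (1, 0, 2, 3)
  u_2 = (20/7, -1, -16/7, 4/7)
  u_3 = (82/103, 64/103, 58/103, -66/103)

Orthogonality check:
  u_2 · u_1 = 0 (should be 0)
  u_3 · u_1 = 0 (should be 0)
  u_3 · u_2 = 0 (should be 0)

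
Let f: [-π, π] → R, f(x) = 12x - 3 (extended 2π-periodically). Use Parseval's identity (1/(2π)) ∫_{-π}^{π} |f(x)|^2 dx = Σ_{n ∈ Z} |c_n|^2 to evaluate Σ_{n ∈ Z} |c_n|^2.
Σ |c_n|^2 = 48π^2 + 9

Expand and integrate term by term over [-π, π]:
  ∫ (12x)^2 dx = 144·(2π^3/3); ∫ 2·12·(-3)·x dx = 0 (odd integrand); ∫ (-3)^2 dx = 9·2π.
So (1/(2π)) ∫_{-π}^{π} (12x - 3)^2 dx = 144π^2/3 + 9 = 48π^2 + 9.
Parseval ⇒ Σ |c_n|^2 = 48π^2 + 9.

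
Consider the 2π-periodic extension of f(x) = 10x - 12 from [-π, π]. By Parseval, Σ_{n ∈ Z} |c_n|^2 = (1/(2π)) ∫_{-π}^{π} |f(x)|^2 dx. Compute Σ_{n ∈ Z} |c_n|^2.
Σ |c_n|^2 = 100π^2/3 + 144

Expand and integrate term by term over [-π, π]:
  ∫ (10x)^2 dx = 100·(2π^3/3); ∫ 2·10·(-12)·x dx = 0 (odd integrand); ∫ (-12)^2 dx = 144·2π.
So (1/(2π)) ∫_{-π}^{π} (10x - 12)^2 dx = 100π^2/3 + 144 = 100π^2/3 + 144.
Parseval ⇒ Σ |c_n|^2 = 100π^2/3 + 144.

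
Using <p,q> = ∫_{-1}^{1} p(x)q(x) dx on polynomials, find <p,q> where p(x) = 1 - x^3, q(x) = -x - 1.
<p,q> = -8/5

Expand the product: p(x)·q(x) = x^4 + x^3 - x - 1.
∫_{-1}^{1} of each monomial x^k gives [2/(k+1) if k even, 0 if k odd]. Integrating term-by-term (or equivalently evaluating the antiderivative F(x) = x^5/5 + x^4/4 - x^2/2 - x at the endpoints):
  F(1) − F(−1) = -21/20 − (11/20) = -8/5.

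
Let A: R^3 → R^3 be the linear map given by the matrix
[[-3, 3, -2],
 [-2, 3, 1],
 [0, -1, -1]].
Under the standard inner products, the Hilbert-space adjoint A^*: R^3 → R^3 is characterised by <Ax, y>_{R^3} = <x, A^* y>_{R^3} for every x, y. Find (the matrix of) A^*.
A^* = A^T =
[[-3, -2, 0],
 [3, 3, -1],
 [-2, 1, -1]]

For real matrices with standard dot products, the defining identity <Ax, y> = <x, A^* y> gives (Ax)^T y = x^T (A^*) y, i.e. x^T A^T y = x^T (A^*) y. Since this holds for all x, y, we must have A^* = A^T. Therefore
A^* =
[[-3, -2, 0],
 [3, 3, -1],
 [-2, 1, -1]].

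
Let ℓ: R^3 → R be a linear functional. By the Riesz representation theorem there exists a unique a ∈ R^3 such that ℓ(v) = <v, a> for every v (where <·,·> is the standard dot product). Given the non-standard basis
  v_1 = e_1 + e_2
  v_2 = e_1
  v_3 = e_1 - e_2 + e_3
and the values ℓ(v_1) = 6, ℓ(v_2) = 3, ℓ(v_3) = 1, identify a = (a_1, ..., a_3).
a = (3, 3, 1)

Write a = (a_1, ..., a_3) in the standard basis. For each basis vector v_i, ℓ(v_i) = <v_i, a> is a linear equation in the a_j's. Collect the n equations into a matrix system V a = ℓ, where row i of V is v_i (expressed in the standard basis). Since V is invertible (lower-triangular with 1s on the diagonal, up to permutation), solve by back-substitution:
  V =
[[1, 1, 0],
 [1, 0, 0],
 [1, -1, 1]]
  V a = (6, 3, 1)
Solving gives a = (3, 3, 1).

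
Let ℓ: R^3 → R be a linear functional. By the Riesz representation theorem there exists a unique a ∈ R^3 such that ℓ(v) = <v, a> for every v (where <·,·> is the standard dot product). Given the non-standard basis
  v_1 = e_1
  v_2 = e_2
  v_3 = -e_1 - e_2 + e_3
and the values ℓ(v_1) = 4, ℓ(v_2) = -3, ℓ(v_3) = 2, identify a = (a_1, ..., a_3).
a = (4, -3, 3)

Write a = (a_1, ..., a_3) in the standard basis. For each basis vector v_i, ℓ(v_i) = <v_i, a> is a linear equation in the a_j's. Collect the n equations into a matrix system V a = ℓ, where row i of V is v_i (expressed in the standard basis). Since V is invertible (lower-triangular with 1s on the diagonal, up to permutation), solve by back-substitution:
  V =
[[1, 0, 0],
 [0, 1, 0],
 [-1, -1, 1]]
  V a = (4, -3, 2)
Solving gives a = (4, -3, 3).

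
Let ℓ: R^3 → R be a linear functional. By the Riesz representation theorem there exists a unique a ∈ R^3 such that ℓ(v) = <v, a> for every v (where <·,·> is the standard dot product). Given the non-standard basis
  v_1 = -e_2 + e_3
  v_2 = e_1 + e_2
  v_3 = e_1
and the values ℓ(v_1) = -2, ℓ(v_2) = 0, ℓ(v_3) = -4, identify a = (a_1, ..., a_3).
a = (-4, 4, 2)

Write a = (a_1, ..., a_3) in the standard basis. For each basis vector v_i, ℓ(v_i) = <v_i, a> is a linear equation in the a_j's. Collect the n equations into a matrix system V a = ℓ, where row i of V is v_i (expressed in the standard basis). Since V is invertible (lower-triangular with 1s on the diagonal, up to permutation), solve by back-substitution:
  V =
[[0, -1, 1],
 [1, 1, 0],
 [1, 0, 0]]
  V a = (-2, 0, -4)
Solving gives a = (-4, 4, 2).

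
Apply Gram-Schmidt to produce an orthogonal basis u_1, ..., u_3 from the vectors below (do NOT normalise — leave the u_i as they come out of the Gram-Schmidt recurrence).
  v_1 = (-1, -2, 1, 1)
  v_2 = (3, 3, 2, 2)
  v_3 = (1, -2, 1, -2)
Orthogonal basis:
  u_1 = (-1, -2, 1, 1)
  u_2 = (16/7, 11/7, 19/7, 19/7)
  u_3 = (259/157, -185/157, 180/157, -291/157)

Apply the Gram-Schmidt recurrence
  u_1 = v_1
  u_i = v_i − Σ_{j<i} ((v_i · u_j) / (u_j · u_j)) · u_j.

Step by step this gives:
  u_1 = (-1, -2, 1, 1)
  u_2 = (16/7, 11/7, 19/7, 19/7)
  u_3 = (259/157, -185/157, 180/157, -291/157)

Orthogonality check:
  u_2 · u_1 = 0 (should be 0)
  u_3 · u_1 = 0 (should be 0)
  u_3 · u_2 = 0 (should be 0)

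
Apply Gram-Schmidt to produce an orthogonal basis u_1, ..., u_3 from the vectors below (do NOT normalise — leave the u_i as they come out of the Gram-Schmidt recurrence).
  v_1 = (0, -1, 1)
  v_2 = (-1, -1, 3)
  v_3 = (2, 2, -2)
Orthogonal basis:
  u_1 = (0, -1, 1)
  u_2 = (-1, 1, 1)
  u_3 = (4/3, 2/3, 2/3)

Apply the Gram-Schmidt recurrence
  u_1 = v_1
  u_i = v_i − Σ_{j<i} ((v_i · u_j) / (u_j · u_j)) · u_j.

Step by step this gives:
  u_1 = (0, -1, 1)
  u_2 = (-1, 1, 1)
  u_3 = (4/3, 2/3, 2/3)

Orthogonality check:
  u_2 · u_1 = 0 (should be 0)
  u_3 · u_1 = 0 (should be 0)
  u_3 · u_2 = 0 (should be 0)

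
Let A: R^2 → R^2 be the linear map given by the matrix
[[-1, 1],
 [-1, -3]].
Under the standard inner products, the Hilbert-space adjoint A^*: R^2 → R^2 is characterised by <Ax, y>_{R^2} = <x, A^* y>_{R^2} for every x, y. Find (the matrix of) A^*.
A^* = A^T =
[[-1, -1],
 [1, -3]]

For real matrices with standard dot products, the defining identity <Ax, y> = <x, A^* y> gives (Ax)^T y = x^T (A^*) y, i.e. x^T A^T y = x^T (A^*) y. Since this holds for all x, y, we must have A^* = A^T. Therefore
A^* =
[[-1, -1],
 [1, -3]].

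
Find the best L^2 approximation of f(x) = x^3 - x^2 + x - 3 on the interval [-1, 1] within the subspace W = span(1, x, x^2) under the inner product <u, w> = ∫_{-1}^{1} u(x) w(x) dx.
g(x) = -x^2 + 8*x/5 - 3

The best approximation g ∈ W is the orthogonal projection of f onto W. Writing g = a_0 + a_1 x + a_2 x^2, the coefficients solve the normal equations G · a = b where
  G_{ij} = <φ_i, φ_j> and b_i = <f, φ_i>, with φ_0 = 1, φ_1 = x, φ_2 = x^2.
G =
  [2, 0, 2/3]
  [0, 2/3, 0]
  [2/3, 0, 2/5],
b = (-20/3, 16/15, -12/5).
Solving gives a_0 = -3, a_1 = 8/5, a_2 = -1, so
  g(x) = -x^2 + 8*x/5 - 3.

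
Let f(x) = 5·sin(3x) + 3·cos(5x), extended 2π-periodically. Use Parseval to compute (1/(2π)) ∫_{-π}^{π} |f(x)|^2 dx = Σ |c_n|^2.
Σ |c_n|^2 = 17

Expand |f|^2 and use orthogonality of {sin(nx), cos(mx)} on [-π, π]:
  ∫_{-π}^{π} sin(nx)^2 dx = π, ∫ cos(mx)^2 dx = π, and cross terms integrate to 0.
So ∫_{-π}^{π} f(x)^2 dx = 5^2 · π + 3^2 · π = (25 + 9)π.
Divide by 2π: (25 + 9)/2 = 17.
By Parseval, this equals Σ |c_n|^2.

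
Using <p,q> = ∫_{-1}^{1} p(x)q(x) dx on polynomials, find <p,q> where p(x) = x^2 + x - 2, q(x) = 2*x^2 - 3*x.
<p,q> = -58/15

Expand the product: p(x)·q(x) = 2*x^4 - x^3 - 7*x^2 + 6*x.
∫_{-1}^{1} of each monomial x^k gives [2/(k+1) if k even, 0 if k odd]. Integrating term-by-term (or equivalently evaluating the antiderivative F(x) = 2*x^5/5 - x^4/4 - 7*x^3/3 + 3*x^2 at the endpoints):
  F(1) − F(−1) = 49/60 − (281/60) = -58/15.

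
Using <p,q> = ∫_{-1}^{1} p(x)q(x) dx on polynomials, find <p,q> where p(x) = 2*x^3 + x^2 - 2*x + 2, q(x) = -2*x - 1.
<p,q> = -18/5

Expand the product: p(x)·q(x) = -4*x^4 - 4*x^3 + 3*x^2 - 2*x - 2.
∫_{-1}^{1} of each monomial x^k gives [2/(k+1) if k even, 0 if k odd]. Integrating term-by-term (or equivalently evaluating the antiderivative F(x) = -4*x^5/5 - x^4 + x^3 - x^2 - 2*x at the endpoints):
  F(1) − F(−1) = -19/5 − (-1/5) = -18/5.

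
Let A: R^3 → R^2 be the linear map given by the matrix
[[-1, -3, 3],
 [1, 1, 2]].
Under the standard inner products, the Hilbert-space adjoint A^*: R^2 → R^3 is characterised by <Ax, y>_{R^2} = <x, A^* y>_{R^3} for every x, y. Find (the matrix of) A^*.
A^* = A^T =
[[-1, 1],
 [-3, 1],
 [3, 2]]

For real matrices with standard dot products, the defining identity <Ax, y> = <x, A^* y> gives (Ax)^T y = x^T (A^*) y, i.e. x^T A^T y = x^T (A^*) y. Since this holds for all x, y, we must have A^* = A^T. Therefore
A^* =
[[-1, 1],
 [-3, 1],
 [3, 2]].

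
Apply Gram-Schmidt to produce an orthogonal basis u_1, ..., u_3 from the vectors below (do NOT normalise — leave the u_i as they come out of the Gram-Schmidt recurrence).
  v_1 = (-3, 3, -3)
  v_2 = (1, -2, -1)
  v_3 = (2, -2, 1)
Orthogonal basis:
  u_1 = (-3, 3, -3)
  u_2 = (1/3, -4/3, -5/3)
  u_3 = (3/14, 1/7, -1/14)

Apply the Gram-Schmidt recurrence
  u_1 = v_1
  u_i = v_i − Σ_{j<i} ((v_i · u_j) / (u_j · u_j)) · u_j.

Step by step this gives:
  u_1 = (-3, 3, -3)
  u_2 = (1/3, -4/3, -5/3)
  u_3 = (3/14, 1/7, -1/14)

Orthogonality check:
  u_2 · u_1 = 0 (should be 0)
  u_3 · u_1 = 0 (should be 0)
  u_3 · u_2 = 0 (should be 0)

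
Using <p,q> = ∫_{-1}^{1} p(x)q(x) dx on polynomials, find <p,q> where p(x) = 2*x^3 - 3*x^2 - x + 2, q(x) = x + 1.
<p,q> = 32/15

Expand the product: p(x)·q(x) = 2*x^4 - x^3 - 4*x^2 + x + 2.
∫_{-1}^{1} of each monomial x^k gives [2/(k+1) if k even, 0 if k odd]. Integrating term-by-term (or equivalently evaluating the antiderivative F(x) = 2*x^5/5 - x^4/4 - 4*x^3/3 + x^2/2 + 2*x at the endpoints):
  F(1) − F(−1) = 79/60 − (-49/60) = 32/15.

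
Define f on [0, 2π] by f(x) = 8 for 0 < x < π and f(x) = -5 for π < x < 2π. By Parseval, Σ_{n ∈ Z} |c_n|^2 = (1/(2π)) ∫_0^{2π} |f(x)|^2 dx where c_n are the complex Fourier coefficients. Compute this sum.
Σ |c_n|^2 = 89/2

Parseval equates the L^2 energy of f (normalised by 1/(2π)) with the ℓ^2 sum of its Fourier coefficients: (1/(2π)) ∫_0^{2π} |f|^2 = Σ |c_n|^2.
Compute the left side: (1/(2π)) [∫_0^π 8^2 dx + ∫_π^{2π} (-5)^2 dx] = (1/(2π)) · (64π + 25π) = (64 + 25)/2 = 89/2.
So Σ_{n ∈ Z} |c_n|^2 = 89/2.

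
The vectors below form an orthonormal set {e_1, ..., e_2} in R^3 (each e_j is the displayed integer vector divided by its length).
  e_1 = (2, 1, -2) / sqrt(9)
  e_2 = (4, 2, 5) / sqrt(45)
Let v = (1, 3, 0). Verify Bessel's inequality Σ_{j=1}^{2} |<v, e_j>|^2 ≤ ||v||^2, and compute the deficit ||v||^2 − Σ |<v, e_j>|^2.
Σ |<v, e_j>|^2 = 5; ||v||^2 = 10; deficit = 5

Write each e_j = u_j / sqrt(<u_j, u_j>) where u_j is the displayed integer vector. Then <v, e_j> = <v, u_j> / sqrt(<u_j, u_j>), so |<v, e_j>|^2 = <v, u_j>^2 / <u_j, u_j>.
Coefficients: <v, e_1> = 5/sqrt(9), <v, e_2> = 10/sqrt(45).
Square and sum: Σ |<v, e_j>|^2 = 5.
Compute ||v||^2 = v·v = 10.
Deficit = 10 − 5 = 5 ≥ 0, confirming Bessel's inequality. (The deficit equals ||v − Σ <v,e_j> e_j||^2, the squared distance from v to span{e_j}.)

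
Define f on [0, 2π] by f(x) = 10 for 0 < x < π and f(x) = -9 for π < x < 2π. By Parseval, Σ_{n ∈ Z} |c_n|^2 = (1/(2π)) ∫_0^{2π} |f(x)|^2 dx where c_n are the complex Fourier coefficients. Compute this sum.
Σ |c_n|^2 = 181/2

Parseval equates the L^2 energy of f (normalised by 1/(2π)) with the ℓ^2 sum of its Fourier coefficients: (1/(2π)) ∫_0^{2π} |f|^2 = Σ |c_n|^2.
Compute the left side: (1/(2π)) [∫_0^π 10^2 dx + ∫_π^{2π} (-9)^2 dx] = (1/(2π)) · (100π + 81π) = (100 + 81)/2 = 181/2.
So Σ_{n ∈ Z} |c_n|^2 = 181/2.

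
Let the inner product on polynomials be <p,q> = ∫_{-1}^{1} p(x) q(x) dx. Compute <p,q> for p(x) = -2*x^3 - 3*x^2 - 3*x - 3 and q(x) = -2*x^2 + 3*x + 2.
<p,q> = -18

Expand the product: p(x)·q(x) = 4*x^5 - 7*x^3 - 9*x^2 - 15*x - 6.
∫_{-1}^{1} of each monomial x^k gives [2/(k+1) if k even, 0 if k odd]. Integrating term-by-term (or equivalently evaluating the antiderivative F(x) = 2*x^6/3 - 7*x^4/4 - 3*x^3 - 15*x^2/2 - 6*x at the endpoints):
  F(1) − F(−1) = -211/12 − (5/12) = -18.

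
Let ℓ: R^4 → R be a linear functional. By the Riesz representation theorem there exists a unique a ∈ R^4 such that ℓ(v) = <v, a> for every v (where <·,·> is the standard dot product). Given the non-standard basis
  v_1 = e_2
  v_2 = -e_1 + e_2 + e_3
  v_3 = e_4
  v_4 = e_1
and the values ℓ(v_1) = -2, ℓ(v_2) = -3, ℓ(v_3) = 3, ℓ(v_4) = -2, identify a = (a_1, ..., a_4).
a = (-2, -2, -3, 3)

Write a = (a_1, ..., a_4) in the standard basis. For each basis vector v_i, ℓ(v_i) = <v_i, a> is a linear equation in the a_j's. Collect the n equations into a matrix system V a = ℓ, where row i of V is v_i (expressed in the standard basis). Since V is invertible (lower-triangular with 1s on the diagonal, up to permutation), solve by back-substitution:
  V =
[[0, 1, 0, 0],
 [-1, 1, 1, 0],
 [0, 0, 0, 1],
 [1, 0, 0, 0]]
  V a = (-2, -3, 3, -2)
Solving gives a = (-2, -2, -3, 3).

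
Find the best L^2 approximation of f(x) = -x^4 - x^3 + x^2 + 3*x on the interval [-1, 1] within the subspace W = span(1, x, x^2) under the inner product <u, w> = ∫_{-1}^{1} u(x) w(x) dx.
g(x) = x^2/7 + 12*x/5 + 3/35

The best approximation g ∈ W is the orthogonal projection of f onto W. Writing g = a_0 + a_1 x + a_2 x^2, the coefficients solve the normal equations G · a = b where
  G_{ij} = <φ_i, φ_j> and b_i = <f, φ_i>, with φ_0 = 1, φ_1 = x, φ_2 = x^2.
G =
  [2, 0, 2/3]
  [0, 2/3, 0]
  [2/3, 0, 2/5],
b = (4/15, 8/5, 4/35).
Solving gives a_0 = 3/35, a_1 = 12/5, a_2 = 1/7, so
  g(x) = x^2/7 + 12*x/5 + 3/35.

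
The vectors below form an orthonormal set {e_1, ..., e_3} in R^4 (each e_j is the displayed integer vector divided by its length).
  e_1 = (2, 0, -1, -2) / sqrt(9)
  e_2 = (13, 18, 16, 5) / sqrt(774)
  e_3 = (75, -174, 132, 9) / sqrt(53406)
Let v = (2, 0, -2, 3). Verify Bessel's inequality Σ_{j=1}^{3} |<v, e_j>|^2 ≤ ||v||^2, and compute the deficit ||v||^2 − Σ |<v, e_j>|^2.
Σ |<v, e_j>|^2 = 17/69; ||v||^2 = 17; deficit = 1156/69

Write each e_j = u_j / sqrt(<u_j, u_j>) where u_j is the displayed integer vector. Then <v, e_j> = <v, u_j> / sqrt(<u_j, u_j>), so |<v, e_j>|^2 = <v, u_j>^2 / <u_j, u_j>.
Coefficients: <v, e_1> = 0/sqrt(9), <v, e_2> = 9/sqrt(774), <v, e_3> = -87/sqrt(53406).
Square and sum: Σ |<v, e_j>|^2 = 17/69.
Compute ||v||^2 = v·v = 17.
Deficit = 17 − 17/69 = 1156/69 ≥ 0, confirming Bessel's inequality. (The deficit equals ||v − Σ <v,e_j> e_j||^2, the squared distance from v to span{e_j}.)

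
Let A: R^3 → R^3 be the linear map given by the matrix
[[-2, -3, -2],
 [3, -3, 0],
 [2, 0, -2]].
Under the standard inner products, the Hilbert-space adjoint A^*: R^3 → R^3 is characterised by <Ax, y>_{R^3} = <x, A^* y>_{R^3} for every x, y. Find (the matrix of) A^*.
A^* = A^T =
[[-2, 3, 2],
 [-3, -3, 0],
 [-2, 0, -2]]

For real matrices with standard dot products, the defining identity <Ax, y> = <x, A^* y> gives (Ax)^T y = x^T (A^*) y, i.e. x^T A^T y = x^T (A^*) y. Since this holds for all x, y, we must have A^* = A^T. Therefore
A^* =
[[-2, 3, 2],
 [-3, -3, 0],
 [-2, 0, -2]].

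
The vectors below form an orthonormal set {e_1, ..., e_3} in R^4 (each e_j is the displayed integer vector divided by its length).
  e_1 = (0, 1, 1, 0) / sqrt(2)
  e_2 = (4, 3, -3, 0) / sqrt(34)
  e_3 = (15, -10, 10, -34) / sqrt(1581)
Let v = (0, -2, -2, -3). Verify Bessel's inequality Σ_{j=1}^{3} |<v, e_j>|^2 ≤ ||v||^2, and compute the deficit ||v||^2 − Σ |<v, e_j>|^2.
Σ |<v, e_j>|^2 = 452/31; ||v||^2 = 17; deficit = 75/31

Write each e_j = u_j / sqrt(<u_j, u_j>) where u_j is the displayed integer vector. Then <v, e_j> = <v, u_j> / sqrt(<u_j, u_j>), so |<v, e_j>|^2 = <v, u_j>^2 / <u_j, u_j>.
Coefficients: <v, e_1> = -4/sqrt(2), <v, e_2> = 0/sqrt(34), <v, e_3> = 102/sqrt(1581).
Square and sum: Σ |<v, e_j>|^2 = 452/31.
Compute ||v||^2 = v·v = 17.
Deficit = 17 − 452/31 = 75/31 ≥ 0, confirming Bessel's inequality. (The deficit equals ||v − Σ <v,e_j> e_j||^2, the squared distance from v to span{e_j}.)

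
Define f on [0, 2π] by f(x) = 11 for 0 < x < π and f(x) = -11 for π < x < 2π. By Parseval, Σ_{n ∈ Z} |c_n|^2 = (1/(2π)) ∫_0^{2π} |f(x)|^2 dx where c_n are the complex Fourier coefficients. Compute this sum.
Σ |c_n|^2 = 121

Parseval equates the L^2 energy of f (normalised by 1/(2π)) with the ℓ^2 sum of its Fourier coefficients: (1/(2π)) ∫_0^{2π} |f|^2 = Σ |c_n|^2.
Compute the left side: (1/(2π)) [∫_0^π 11^2 dx + ∫_π^{2π} (-11)^2 dx] = (1/(2π)) · (121π + 121π) = (121 + 121)/2 = 121.
So Σ_{n ∈ Z} |c_n|^2 = 121.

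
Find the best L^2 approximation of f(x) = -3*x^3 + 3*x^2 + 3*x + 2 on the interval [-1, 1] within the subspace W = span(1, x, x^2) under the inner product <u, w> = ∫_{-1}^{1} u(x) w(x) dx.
g(x) = 3*x^2 + 6*x/5 + 2

The best approximation g ∈ W is the orthogonal projection of f onto W. Writing g = a_0 + a_1 x + a_2 x^2, the coefficients solve the normal equations G · a = b where
  G_{ij} = <φ_i, φ_j> and b_i = <f, φ_i>, with φ_0 = 1, φ_1 = x, φ_2 = x^2.
G =
  [2, 0, 2/3]
  [0, 2/3, 0]
  [2/3, 0, 2/5],
b = (6, 4/5, 38/15).
Solving gives a_0 = 2, a_1 = 6/5, a_2 = 3, so
  g(x) = 3*x^2 + 6*x/5 + 2.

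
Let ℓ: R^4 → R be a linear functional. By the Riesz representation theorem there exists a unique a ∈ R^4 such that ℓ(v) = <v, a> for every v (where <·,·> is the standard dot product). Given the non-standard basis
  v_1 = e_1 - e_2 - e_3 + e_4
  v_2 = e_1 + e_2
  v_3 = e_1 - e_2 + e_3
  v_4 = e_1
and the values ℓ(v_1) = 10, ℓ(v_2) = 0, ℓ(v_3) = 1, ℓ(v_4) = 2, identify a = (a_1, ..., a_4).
a = (2, -2, -3, 3)

Write a = (a_1, ..., a_4) in the standard basis. For each basis vector v_i, ℓ(v_i) = <v_i, a> is a linear equation in the a_j's. Collect the n equations into a matrix system V a = ℓ, where row i of V is v_i (expressed in the standard basis). Since V is invertible (lower-triangular with 1s on the diagonal, up to permutation), solve by back-substitution:
  V =
[[1, -1, -1, 1],
 [1, 1, 0, 0],
 [1, -1, 1, 0],
 [1, 0, 0, 0]]
  V a = (10, 0, 1, 2)
Solving gives a = (2, -2, -3, 3).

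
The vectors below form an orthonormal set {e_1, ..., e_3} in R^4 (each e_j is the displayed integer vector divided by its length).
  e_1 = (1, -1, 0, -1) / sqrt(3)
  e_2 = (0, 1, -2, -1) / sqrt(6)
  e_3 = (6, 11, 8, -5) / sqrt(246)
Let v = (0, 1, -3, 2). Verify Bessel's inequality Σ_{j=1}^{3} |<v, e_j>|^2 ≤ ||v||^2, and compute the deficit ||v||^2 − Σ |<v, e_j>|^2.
Σ |<v, e_j>|^2 = 382/41; ||v||^2 = 14; deficit = 192/41

Write each e_j = u_j / sqrt(<u_j, u_j>) where u_j is the displayed integer vector. Then <v, e_j> = <v, u_j> / sqrt(<u_j, u_j>), so |<v, e_j>|^2 = <v, u_j>^2 / <u_j, u_j>.
Coefficients: <v, e_1> = -3/sqrt(3), <v, e_2> = 5/sqrt(6), <v, e_3> = -23/sqrt(246).
Square and sum: Σ |<v, e_j>|^2 = 382/41.
Compute ||v||^2 = v·v = 14.
Deficit = 14 − 382/41 = 192/41 ≥ 0, confirming Bessel's inequality. (The deficit equals ||v − Σ <v,e_j> e_j||^2, the squared distance from v to span{e_j}.)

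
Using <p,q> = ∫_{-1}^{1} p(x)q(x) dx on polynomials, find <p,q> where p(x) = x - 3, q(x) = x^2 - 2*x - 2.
<p,q> = 26/3

Expand the product: p(x)·q(x) = x^3 - 5*x^2 + 4*x + 6.
∫_{-1}^{1} of each monomial x^k gives [2/(k+1) if k even, 0 if k odd]. Integrating term-by-term (or equivalently evaluating the antiderivative F(x) = x^4/4 - 5*x^3/3 + 2*x^2 + 6*x at the endpoints):
  F(1) − F(−1) = 79/12 − (-25/12) = 26/3.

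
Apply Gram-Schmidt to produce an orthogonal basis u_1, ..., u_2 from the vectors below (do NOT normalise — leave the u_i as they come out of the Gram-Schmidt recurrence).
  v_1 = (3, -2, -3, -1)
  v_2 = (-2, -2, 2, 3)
Orthogonal basis:
  u_1 = (3, -2, -3, -1)
  u_2 = (-13/23, -68/23, 13/23, 58/23)

Apply the Gram-Schmidt recurrence
  u_1 = v_1
  u_i = v_i − Σ_{j<i} ((v_i · u_j) / (u_j · u_j)) · u_j.

Step by step this gives:
  u_1 = (3, -2, -3, -1)
  u_2 = (-13/23, -68/23, 13/23, 58/23)

Orthogonality check:
  u_2 · u_1 = 0 (should be 0)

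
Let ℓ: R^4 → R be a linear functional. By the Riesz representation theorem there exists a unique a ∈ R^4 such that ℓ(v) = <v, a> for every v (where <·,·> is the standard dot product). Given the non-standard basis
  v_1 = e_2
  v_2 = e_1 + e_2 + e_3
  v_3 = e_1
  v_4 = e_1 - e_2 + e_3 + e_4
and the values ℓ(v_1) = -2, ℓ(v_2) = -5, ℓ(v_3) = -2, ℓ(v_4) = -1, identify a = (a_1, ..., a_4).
a = (-2, -2, -1, 0)

Write a = (a_1, ..., a_4) in the standard basis. For each basis vector v_i, ℓ(v_i) = <v_i, a> is a linear equation in the a_j's. Collect the n equations into a matrix system V a = ℓ, where row i of V is v_i (expressed in the standard basis). Since V is invertible (lower-triangular with 1s on the diagonal, up to permutation), solve by back-substitution:
  V =
[[0, 1, 0, 0],
 [1, 1, 1, 0],
 [1, 0, 0, 0],
 [1, -1, 1, 1]]
  V a = (-2, -5, -2, -1)
Solving gives a = (-2, -2, -1, 0).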